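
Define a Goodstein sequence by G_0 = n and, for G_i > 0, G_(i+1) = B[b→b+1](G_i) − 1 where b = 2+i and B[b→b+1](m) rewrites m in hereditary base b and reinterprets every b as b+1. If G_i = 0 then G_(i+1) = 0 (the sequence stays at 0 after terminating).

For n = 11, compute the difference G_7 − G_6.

G_0=11  [base 2] 2^(2 + 1) + 2 + 1  →[2↦3]→  3^(3 + 1) + 3 + 1 = 85  −1 ⇒ G_1=84
G_1=84  [base 3] 3^(3 + 1) + 3  →[3↦4]→  4^(4 + 1) + 4 = 1028  −1 ⇒ G_2=1027
G_2=1027  [base 4] 4^(4 + 1) + 3  →[4↦5]→  5^(5 + 1) + 3 = 15628  −1 ⇒ G_3=15627
G_3=15627  [base 5] 5^(5 + 1) + 2  →[5↦6]→  6^(6 + 1) + 2 = 279938  −1 ⇒ G_4=279937
G_4=279937  [base 6] 6^(6 + 1) + 1  →[6↦7]→  7^(7 + 1) + 1 = 5764802  −1 ⇒ G_5=5764801
G_5=5764801  [base 7] 7^(7 + 1)  →[7↦8]→  8^(8 + 1) = 134217728  −1 ⇒ G_6=134217727
G_6=134217727  [base 8] 7·8^8 + 7·8^7 + 7·8^6 + 7·8^5 + 7·8^4 + 7·8^3 + 7·8^2 + 7·8 + 7  →[8↦9]→  7·9^9 + 7·9^7 + 7·9^6 + 7·9^5 + 7·9^4 + 7·9^3 + 7·9^2 + 7·9 + 7 = 2749609303  −1 ⇒ G_7=2749609302

2615391575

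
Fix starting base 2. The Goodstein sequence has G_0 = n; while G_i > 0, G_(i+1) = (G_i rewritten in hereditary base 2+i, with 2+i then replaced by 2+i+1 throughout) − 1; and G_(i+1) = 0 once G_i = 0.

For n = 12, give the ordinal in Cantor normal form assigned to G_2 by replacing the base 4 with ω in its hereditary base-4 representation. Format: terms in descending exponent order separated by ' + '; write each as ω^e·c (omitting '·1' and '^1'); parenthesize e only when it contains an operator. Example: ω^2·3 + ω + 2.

ω^(ω + 1) + ω^2·2 + ω·2 + 1

(0) 12|_2 = 2^(2 + 1) + 2^2 ↦ 3^(3 + 1) + 3^3|_3 = 108 ⇒ 107
(1) 107|_3 = 3^(3 + 1) + 2·3^2 + 2·3 + 2 ↦ 4^(4 + 1) + 2·4^2 + 2·4 + 2|_4 = 1066 ⇒ 1065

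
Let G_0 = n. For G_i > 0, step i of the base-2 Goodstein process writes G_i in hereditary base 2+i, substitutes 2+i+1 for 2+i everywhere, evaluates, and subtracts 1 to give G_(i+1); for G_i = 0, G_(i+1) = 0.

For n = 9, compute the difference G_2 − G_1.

G_0=9  [base 2] 2^(2 + 1) + 1  →[2↦3]→  3^(3 + 1) + 1 = 82  −1 ⇒ G_1=81
G_1=81  [base 3] 3^(3 + 1)  →[3↦4]→  4^(4 + 1) = 1024  −1 ⇒ G_2=1023

942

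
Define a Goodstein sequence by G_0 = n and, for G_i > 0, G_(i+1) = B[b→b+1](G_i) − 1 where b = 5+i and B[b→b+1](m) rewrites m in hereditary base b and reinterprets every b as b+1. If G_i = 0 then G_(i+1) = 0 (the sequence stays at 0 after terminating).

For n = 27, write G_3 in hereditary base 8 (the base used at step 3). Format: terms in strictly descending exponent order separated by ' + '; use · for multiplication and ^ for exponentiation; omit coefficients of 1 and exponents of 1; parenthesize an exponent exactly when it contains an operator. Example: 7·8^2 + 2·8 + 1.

7·8 + 7

i=0: 27 = 5^2 + 2 (b=5); 5→6: 6^2 + 2 = 38; 38−1 = 37
i=1: 37 = 6^2 + 1 (b=6); 6→7: 7^2 + 1 = 50; 50−1 = 49
i=2: 49 = 7^2 (b=7); 7→8: 8^2 = 64; 64−1 = 63
i=3: 63 = 7·8 + 7 (b=8); 8→9: 7·9 + 7 = 70; 70−1 = 69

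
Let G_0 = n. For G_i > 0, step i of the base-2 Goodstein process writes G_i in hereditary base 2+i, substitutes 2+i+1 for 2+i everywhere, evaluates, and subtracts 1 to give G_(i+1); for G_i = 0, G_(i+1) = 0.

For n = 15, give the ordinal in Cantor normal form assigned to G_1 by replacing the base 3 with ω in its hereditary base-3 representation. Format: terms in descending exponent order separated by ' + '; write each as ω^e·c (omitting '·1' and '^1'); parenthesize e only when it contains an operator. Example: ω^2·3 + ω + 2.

base 2: 15 = 2^(2 + 1) + 2^2 + 2 + 1; at 3: 3^(3 + 1) + 3^3 + 3 + 1 = 112; next = 111
base 3: 111 = 3^(3 + 1) + 3^3 + 3; at 4: 4^(4 + 1) + 4^4 + 4 = 1284; next = 1283

ω^(ω + 1) + ω^ω + ω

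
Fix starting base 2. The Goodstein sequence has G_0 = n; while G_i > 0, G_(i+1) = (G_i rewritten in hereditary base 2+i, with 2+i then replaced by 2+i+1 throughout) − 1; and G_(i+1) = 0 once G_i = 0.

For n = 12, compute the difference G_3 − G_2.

step 0: 12 = 2^(2 + 1) + 2^2; sub 3 for 2: 3^(3 + 1) + 3^3; = 108; G_1 = 108−1 = 107
step 1: 107 = 3^(3 + 1) + 2·3^2 + 2·3 + 2; sub 4 for 3: 4^(4 + 1) + 2·4^2 + 2·4 + 2; = 1066; G_2 = 1066−1 = 1065
step 2: 1065 = 4^(4 + 1) + 2·4^2 + 2·4 + 1; sub 5 for 4: 5^(5 + 1) + 2·5^2 + 2·5 + 1; = 15686; G_3 = 15686−1 = 15685

14620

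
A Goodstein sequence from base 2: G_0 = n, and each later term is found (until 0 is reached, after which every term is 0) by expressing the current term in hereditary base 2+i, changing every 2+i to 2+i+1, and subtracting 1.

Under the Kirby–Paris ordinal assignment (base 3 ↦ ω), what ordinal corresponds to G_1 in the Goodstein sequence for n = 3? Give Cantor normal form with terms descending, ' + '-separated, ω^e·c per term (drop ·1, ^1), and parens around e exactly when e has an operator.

ω

step 0: 3 = 2 + 1; sub 3 for 2: 3 + 1; = 4; G_1 = 4−1 = 3
step 1: 3 = 3; sub 4 for 3: 4; = 4; G_2 = 4−1 = 3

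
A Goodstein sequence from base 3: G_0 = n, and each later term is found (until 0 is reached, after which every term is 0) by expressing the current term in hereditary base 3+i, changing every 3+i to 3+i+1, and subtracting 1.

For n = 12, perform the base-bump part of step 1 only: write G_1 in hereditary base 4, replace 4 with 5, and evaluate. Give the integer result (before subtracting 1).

G_0=12  [base 3] 3^2 + 3  →[3↦4]→  4^2 + 4 = 20  −1 ⇒ G_1=19
G_1=19  [base 4] 4^2 + 3  →[4↦5]→  5^2 + 3 = 28  −1 ⇒ G_2=27

28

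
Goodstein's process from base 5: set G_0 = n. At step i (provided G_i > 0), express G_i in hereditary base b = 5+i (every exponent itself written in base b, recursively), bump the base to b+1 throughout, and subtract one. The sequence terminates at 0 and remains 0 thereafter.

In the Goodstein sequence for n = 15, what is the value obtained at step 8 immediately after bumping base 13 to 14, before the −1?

step 0: 15 = 3·5; sub 6 for 5: 3·6; = 18; G_1 = 18−1 = 17
step 1: 17 = 2·6 + 5; sub 7 for 6: 2·7 + 5; = 19; G_2 = 19−1 = 18
step 2: 18 = 2·7 + 4; sub 8 for 7: 2·8 + 4; = 20; G_3 = 20−1 = 19
step 3: 19 = 2·8 + 3; sub 9 for 8: 2·9 + 3; = 21; G_4 = 21−1 = 20
step 4: 20 = 2·9 + 2; sub 10 for 9: 2·10 + 2; = 22; G_5 = 22−1 = 21
step 5: 21 = 2·10 + 1; sub 11 for 10: 2·11 + 1; = 23; G_6 = 23−1 = 22
step 6: 22 = 2·11; sub 12 for 11: 2·12; = 24; G_7 = 24−1 = 23
step 7: 23 = 12 + 11; sub 13 for 12: 13 + 11; = 24; G_8 = 24−1 = 23
step 8: 23 = 13 + 10; sub 14 for 13: 14 + 10; = 24; G_9 = 24−1 = 23

24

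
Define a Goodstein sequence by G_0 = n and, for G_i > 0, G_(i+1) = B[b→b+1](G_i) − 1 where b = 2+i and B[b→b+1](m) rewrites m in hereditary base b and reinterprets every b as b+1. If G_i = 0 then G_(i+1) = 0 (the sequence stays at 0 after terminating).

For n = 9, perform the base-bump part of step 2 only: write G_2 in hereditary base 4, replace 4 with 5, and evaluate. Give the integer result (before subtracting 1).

9843

step 0: 9 = 2^(2 + 1) + 1; sub 3 for 2: 3^(3 + 1) + 1; = 82; G_1 = 82−1 = 81
step 1: 81 = 3^(3 + 1); sub 4 for 3: 4^(4 + 1); = 1024; G_2 = 1024−1 = 1023
step 2: 1023 = 3·4^4 + 3·4^3 + 3·4^2 + 3·4 + 3; sub 5 for 4: 3·5^5 + 3·5^3 + 3·5^2 + 3·5 + 3; = 9843; G_3 = 9843−1 = 9842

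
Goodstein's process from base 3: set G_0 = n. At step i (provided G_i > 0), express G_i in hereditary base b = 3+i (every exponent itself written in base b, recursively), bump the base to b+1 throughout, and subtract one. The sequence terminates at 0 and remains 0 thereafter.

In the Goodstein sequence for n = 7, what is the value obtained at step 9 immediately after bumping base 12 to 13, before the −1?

step 0: 7 = 2·3 + 1; sub 4 for 3: 2·4 + 1; = 9; G_1 = 9−1 = 8
step 1: 8 = 2·4; sub 5 for 4: 2·5; = 10; G_2 = 10−1 = 9
step 2: 9 = 5 + 4; sub 6 for 5: 6 + 4; = 10; G_3 = 10−1 = 9
step 3: 9 = 6 + 3; sub 7 for 6: 7 + 3; = 10; G_4 = 10−1 = 9
step 4: 9 = 7 + 2; sub 8 for 7: 8 + 2; = 10; G_5 = 10−1 = 9
step 5: 9 = 8 + 1; sub 9 for 8: 9 + 1; = 10; G_6 = 10−1 = 9
step 6: 9 = 9; sub 10 for 9: 10; = 10; G_7 = 10−1 = 9
step 7: 9 = 9; sub 11 for 10: 9; = 9; G_8 = 9−1 = 8
step 8: 8 = 8; sub 12 for 11: 8; = 8; G_9 = 8−1 = 7

7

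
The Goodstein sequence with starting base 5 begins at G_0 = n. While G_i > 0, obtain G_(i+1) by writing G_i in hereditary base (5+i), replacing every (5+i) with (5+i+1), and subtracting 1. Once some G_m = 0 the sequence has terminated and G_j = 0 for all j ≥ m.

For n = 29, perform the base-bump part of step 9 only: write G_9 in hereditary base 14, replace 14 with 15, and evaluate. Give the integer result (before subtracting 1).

140

[0] 29 ≡ 5^2 + 4 (base 5). Lift 6: 40. −1: 39.
[1] 39 ≡ 6^2 + 3 (base 6). Lift 7: 52. −1: 51.
[2] 51 ≡ 7^2 + 2 (base 7). Lift 8: 66. −1: 65.
[3] 65 ≡ 8^2 + 1 (base 8). Lift 9: 82. −1: 81.
[4] 81 ≡ 9^2 (base 9). Lift 10: 100. −1: 99.
[5] 99 ≡ 9·10 + 9 (base 10). Lift 11: 108. −1: 107.
[6] 107 ≡ 9·11 + 8 (base 11). Lift 12: 116. −1: 115.
[7] 115 ≡ 9·12 + 7 (base 12). Lift 13: 124. −1: 123.
[8] 123 ≡ 9·13 + 6 (base 13). Lift 14: 132. −1: 131.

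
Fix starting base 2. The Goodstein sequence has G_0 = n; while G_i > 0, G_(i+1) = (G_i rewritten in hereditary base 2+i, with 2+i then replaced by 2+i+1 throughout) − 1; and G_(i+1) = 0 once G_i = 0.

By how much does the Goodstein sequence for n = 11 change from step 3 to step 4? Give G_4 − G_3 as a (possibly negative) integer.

264310

(0) 11|_2 = 2^(2 + 1) + 2 + 1 ↦ 3^(3 + 1) + 3 + 1|_3 = 85 ⇒ 84
(1) 84|_3 = 3^(3 + 1) + 3 ↦ 4^(4 + 1) + 4|_4 = 1028 ⇒ 1027
(2) 1027|_4 = 4^(4 + 1) + 3 ↦ 5^(5 + 1) + 3|_5 = 15628 ⇒ 15627
(3) 15627|_5 = 5^(5 + 1) + 2 ↦ 6^(6 + 1) + 2|_6 = 279938 ⇒ 279937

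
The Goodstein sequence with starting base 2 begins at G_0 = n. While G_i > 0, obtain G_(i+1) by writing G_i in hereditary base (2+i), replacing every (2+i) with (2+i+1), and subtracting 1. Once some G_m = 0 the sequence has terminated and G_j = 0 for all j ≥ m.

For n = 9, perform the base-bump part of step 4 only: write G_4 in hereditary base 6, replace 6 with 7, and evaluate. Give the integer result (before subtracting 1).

G_0=9  [base 2] 2^(2 + 1) + 1  →[2↦3]→  3^(3 + 1) + 1 = 82  −1 ⇒ G_1=81
G_1=81  [base 3] 3^(3 + 1)  →[3↦4]→  4^(4 + 1) = 1024  −1 ⇒ G_2=1023
G_2=1023  [base 4] 3·4^4 + 3·4^3 + 3·4^2 + 3·4 + 3  →[4↦5]→  3·5^5 + 3·5^3 + 3·5^2 + 3·5 + 3 = 9843  −1 ⇒ G_3=9842
G_3=9842  [base 5] 3·5^5 + 3·5^3 + 3·5^2 + 3·5 + 2  →[5↦6]→  3·6^6 + 3·6^3 + 3·6^2 + 3·6 + 2 = 140744  −1 ⇒ G_4=140743
G_4=140743  [base 6] 3·6^6 + 3·6^3 + 3·6^2 + 3·6 + 1  →[6↦7]→  3·7^7 + 3·7^3 + 3·7^2 + 3·7 + 1 = 2471827  −1 ⇒ G_5=2471826

2471827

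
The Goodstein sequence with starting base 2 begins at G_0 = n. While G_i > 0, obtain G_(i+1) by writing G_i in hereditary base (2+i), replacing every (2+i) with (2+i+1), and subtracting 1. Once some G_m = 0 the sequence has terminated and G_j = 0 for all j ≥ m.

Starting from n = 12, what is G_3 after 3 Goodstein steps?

step 0: 12 = 2^(2 + 1) + 2^2; sub 3 for 2: 3^(3 + 1) + 3^3; = 108; G_1 = 108−1 = 107
step 1: 107 = 3^(3 + 1) + 2·3^2 + 2·3 + 2; sub 4 for 3: 4^(4 + 1) + 2·4^2 + 2·4 + 2; = 1066; G_2 = 1066−1 = 1065
step 2: 1065 = 4^(4 + 1) + 2·4^2 + 2·4 + 1; sub 5 for 4: 5^(5 + 1) + 2·5^2 + 2·5 + 1; = 15686; G_3 = 15686−1 = 15685
step 3: 15685 = 5^(5 + 1) + 2·5^2 + 2·5; sub 6 for 5: 6^(6 + 1) + 2·6^2 + 2·6; = 280020; G_4 = 280020−1 = 280019

15685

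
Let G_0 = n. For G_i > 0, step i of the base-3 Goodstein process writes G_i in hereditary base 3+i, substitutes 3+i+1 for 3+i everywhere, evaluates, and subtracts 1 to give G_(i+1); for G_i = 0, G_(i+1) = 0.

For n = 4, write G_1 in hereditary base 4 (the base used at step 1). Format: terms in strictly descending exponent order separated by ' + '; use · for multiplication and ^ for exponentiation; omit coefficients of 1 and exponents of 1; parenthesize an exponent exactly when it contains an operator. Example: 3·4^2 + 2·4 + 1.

4

base 3: 4 = 3 + 1; at 4: 4 + 1 = 5; next = 4
base 4: 4 = 4; at 5: 5 = 5; next = 4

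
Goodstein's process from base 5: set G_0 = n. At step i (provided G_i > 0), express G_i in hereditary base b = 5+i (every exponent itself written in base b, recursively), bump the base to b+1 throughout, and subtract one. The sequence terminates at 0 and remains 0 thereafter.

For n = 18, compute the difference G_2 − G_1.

base 5: 18 = 3·5 + 3; at 6: 3·6 + 3 = 21; next = 20
base 6: 20 = 3·6 + 2; at 7: 3·7 + 2 = 23; next = 22

2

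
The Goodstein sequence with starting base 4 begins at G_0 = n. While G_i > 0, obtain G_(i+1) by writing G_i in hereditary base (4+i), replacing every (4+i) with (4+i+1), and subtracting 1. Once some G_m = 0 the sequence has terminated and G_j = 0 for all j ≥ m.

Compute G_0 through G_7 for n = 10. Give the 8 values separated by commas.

G_0 = 10. HB_4(10) = 2·4 + 2. Bump = 12. G_1 = 11.
G_1 = 11. HB_5(11) = 2·5 + 1. Bump = 13. G_2 = 12.
G_2 = 12. HB_6(12) = 2·6. Bump = 14. G_3 = 13.
G_3 = 13. HB_7(13) = 7 + 6. Bump = 14. G_4 = 13.
G_4 = 13. HB_8(13) = 8 + 5. Bump = 14. G_5 = 13.
G_5 = 13. HB_9(13) = 9 + 4. Bump = 14. G_6 = 13.
G_6 = 13. HB_10(13) = 10 + 3. Bump = 14. G_7 = 13.

10, 11, 12, 13, 13, 13, 13, 13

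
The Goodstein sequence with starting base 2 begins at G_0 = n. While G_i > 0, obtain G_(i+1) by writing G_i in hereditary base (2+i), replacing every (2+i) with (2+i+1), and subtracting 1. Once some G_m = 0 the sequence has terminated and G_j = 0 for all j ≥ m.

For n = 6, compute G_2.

step 0: 6 = 2^2 + 2; sub 3 for 2: 3^3 + 3; = 30; G_1 = 30−1 = 29
step 1: 29 = 3^3 + 2; sub 4 for 3: 4^4 + 2; = 258; G_2 = 258−1 = 257
step 2: 257 = 4^4 + 1; sub 5 for 4: 5^5 + 1; = 3126; G_3 = 3126−1 = 3125

257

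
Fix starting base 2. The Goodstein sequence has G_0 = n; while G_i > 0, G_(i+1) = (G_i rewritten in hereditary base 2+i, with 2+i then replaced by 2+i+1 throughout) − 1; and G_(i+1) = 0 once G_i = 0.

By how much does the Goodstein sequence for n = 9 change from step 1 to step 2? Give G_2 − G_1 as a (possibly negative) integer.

G_0 = 9. HB_2(9) = 2^(2 + 1) + 1. Bump = 82. G_1 = 81.
G_1 = 81. HB_3(81) = 3^(3 + 1). Bump = 1024. G_2 = 1023.

942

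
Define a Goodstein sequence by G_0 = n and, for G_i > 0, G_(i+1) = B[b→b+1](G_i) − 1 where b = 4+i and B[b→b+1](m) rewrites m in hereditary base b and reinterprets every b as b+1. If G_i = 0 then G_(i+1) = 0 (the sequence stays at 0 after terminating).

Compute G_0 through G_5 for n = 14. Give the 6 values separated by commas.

14, 16, 18, 20, 21, 22

i=0: 14 = 3·4 + 2 (b=4); 4→5: 3·5 + 2 = 17; 17−1 = 16
i=1: 16 = 3·5 + 1 (b=5); 5→6: 3·6 + 1 = 19; 19−1 = 18
i=2: 18 = 3·6 (b=6); 6→7: 3·7 = 21; 21−1 = 20
i=3: 20 = 2·7 + 6 (b=7); 7→8: 2·8 + 6 = 22; 22−1 = 21
i=4: 21 = 2·8 + 5 (b=8); 8→9: 2·9 + 5 = 23; 23−1 = 22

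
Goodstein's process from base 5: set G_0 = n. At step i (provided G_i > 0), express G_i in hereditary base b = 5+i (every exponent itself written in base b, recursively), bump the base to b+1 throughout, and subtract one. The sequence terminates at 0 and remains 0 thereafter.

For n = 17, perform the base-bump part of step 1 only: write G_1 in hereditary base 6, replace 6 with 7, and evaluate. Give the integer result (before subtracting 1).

G_0=17  [base 5] 3·5 + 2  →[5↦6]→  3·6 + 2 = 20  −1 ⇒ G_1=19
G_1=19  [base 6] 3·6 + 1  →[6↦7]→  3·7 + 1 = 22  −1 ⇒ G_2=21

22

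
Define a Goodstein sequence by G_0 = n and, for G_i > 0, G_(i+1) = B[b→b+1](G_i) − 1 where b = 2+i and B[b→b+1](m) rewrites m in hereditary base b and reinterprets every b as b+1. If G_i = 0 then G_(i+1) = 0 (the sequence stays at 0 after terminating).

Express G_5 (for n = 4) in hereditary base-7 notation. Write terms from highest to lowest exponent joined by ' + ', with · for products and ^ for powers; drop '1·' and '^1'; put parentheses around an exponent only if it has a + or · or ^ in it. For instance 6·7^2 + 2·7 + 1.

2·7^2 + 7 + 4

i=0: 4 = 2^2 (b=2); 2→3: 3^3 = 27; 27−1 = 26
i=1: 26 = 2·3^2 + 2·3 + 2 (b=3); 3→4: 2·4^2 + 2·4 + 2 = 42; 42−1 = 41
i=2: 41 = 2·4^2 + 2·4 + 1 (b=4); 4→5: 2·5^2 + 2·5 + 1 = 61; 61−1 = 60
i=3: 60 = 2·5^2 + 2·5 (b=5); 5→6: 2·6^2 + 2·6 = 84; 84−1 = 83
i=4: 83 = 2·6^2 + 6 + 5 (b=6); 6→7: 2·7^2 + 7 + 5 = 110; 110−1 = 109
i=5: 109 = 2·7^2 + 7 + 4 (b=7); 7→8: 2·8^2 + 8 + 4 = 140; 140−1 = 139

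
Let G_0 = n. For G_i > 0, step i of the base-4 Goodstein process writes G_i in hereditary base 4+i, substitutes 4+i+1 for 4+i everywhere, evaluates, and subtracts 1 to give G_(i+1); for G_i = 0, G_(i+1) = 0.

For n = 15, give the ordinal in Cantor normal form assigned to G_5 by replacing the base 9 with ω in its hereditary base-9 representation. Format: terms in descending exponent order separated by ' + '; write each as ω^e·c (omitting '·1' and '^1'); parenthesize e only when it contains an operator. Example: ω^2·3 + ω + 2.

ω·2 + 6

G_0=15  [base 4] 3·4 + 3  →[4↦5]→  3·5 + 3 = 18  −1 ⇒ G_1=17
G_1=17  [base 5] 3·5 + 2  →[5↦6]→  3·6 + 2 = 20  −1 ⇒ G_2=19
G_2=19  [base 6] 3·6 + 1  →[6↦7]→  3·7 + 1 = 22  −1 ⇒ G_3=21
G_3=21  [base 7] 3·7  →[7↦8]→  3·8 = 24  −1 ⇒ G_4=23
G_4=23  [base 8] 2·8 + 7  →[8↦9]→  2·9 + 7 = 25  −1 ⇒ G_5=24
G_5=24  [base 9] 2·9 + 6  →[9↦10]→  2·10 + 6 = 26  −1 ⇒ G_6=25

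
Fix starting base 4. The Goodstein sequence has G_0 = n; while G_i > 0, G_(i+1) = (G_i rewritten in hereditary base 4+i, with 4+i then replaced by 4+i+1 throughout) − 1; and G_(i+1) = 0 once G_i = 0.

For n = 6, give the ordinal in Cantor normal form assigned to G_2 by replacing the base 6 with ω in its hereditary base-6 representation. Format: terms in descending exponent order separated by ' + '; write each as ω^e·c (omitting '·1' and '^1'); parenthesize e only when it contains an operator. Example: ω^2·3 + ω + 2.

step 0: 6 = 4 + 2; sub 5 for 4: 5 + 2; = 7; G_1 = 7−1 = 6
step 1: 6 = 5 + 1; sub 6 for 5: 6 + 1; = 7; G_2 = 7−1 = 6
step 2: 6 = 6; sub 7 for 6: 7; = 7; G_3 = 7−1 = 6

ω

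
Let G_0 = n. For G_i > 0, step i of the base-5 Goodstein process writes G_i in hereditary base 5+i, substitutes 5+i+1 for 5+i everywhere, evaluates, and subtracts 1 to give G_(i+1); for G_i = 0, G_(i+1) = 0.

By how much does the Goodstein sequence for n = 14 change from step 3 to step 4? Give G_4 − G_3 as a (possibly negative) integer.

base 5: 14 = 2·5 + 4; at 6: 2·6 + 4 = 16; next = 15
base 6: 15 = 2·6 + 3; at 7: 2·7 + 3 = 17; next = 16
base 7: 16 = 2·7 + 2; at 8: 2·8 + 2 = 18; next = 17
base 8: 17 = 2·8 + 1; at 9: 2·9 + 1 = 19; next = 18

1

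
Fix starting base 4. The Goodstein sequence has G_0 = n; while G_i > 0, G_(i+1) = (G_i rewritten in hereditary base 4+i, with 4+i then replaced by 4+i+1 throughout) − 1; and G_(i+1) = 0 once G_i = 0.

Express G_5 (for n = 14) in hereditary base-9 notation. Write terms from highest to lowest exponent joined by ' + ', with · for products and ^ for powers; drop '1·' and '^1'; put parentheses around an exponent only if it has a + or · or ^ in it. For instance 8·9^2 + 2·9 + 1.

2·9 + 4

[0] 14 ≡ 3·4 + 2 (base 4). Lift 5: 17. −1: 16.
[1] 16 ≡ 3·5 + 1 (base 5). Lift 6: 19. −1: 18.
[2] 18 ≡ 3·6 (base 6). Lift 7: 21. −1: 20.
[3] 20 ≡ 2·7 + 6 (base 7). Lift 8: 22. −1: 21.
[4] 21 ≡ 2·8 + 5 (base 8). Lift 9: 23. −1: 22.
[5] 22 ≡ 2·9 + 4 (base 9). Lift 10: 24. −1: 23.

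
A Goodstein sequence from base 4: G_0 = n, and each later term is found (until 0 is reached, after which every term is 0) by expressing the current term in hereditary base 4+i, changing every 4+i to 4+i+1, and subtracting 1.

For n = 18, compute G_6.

63

i=0: 18 = 4^2 + 2 (b=4); 4→5: 5^2 + 2 = 27; 27−1 = 26
i=1: 26 = 5^2 + 1 (b=5); 5→6: 6^2 + 1 = 37; 37−1 = 36
i=2: 36 = 6^2 (b=6); 6→7: 7^2 = 49; 49−1 = 48
i=3: 48 = 6·7 + 6 (b=7); 7→8: 6·8 + 6 = 54; 54−1 = 53
i=4: 53 = 6·8 + 5 (b=8); 8→9: 6·9 + 5 = 59; 59−1 = 58
i=5: 58 = 6·9 + 4 (b=9); 9→10: 6·10 + 4 = 64; 64−1 = 63
i=6: 63 = 6·10 + 3 (b=10); 10→11: 6·11 + 3 = 69; 69−1 = 68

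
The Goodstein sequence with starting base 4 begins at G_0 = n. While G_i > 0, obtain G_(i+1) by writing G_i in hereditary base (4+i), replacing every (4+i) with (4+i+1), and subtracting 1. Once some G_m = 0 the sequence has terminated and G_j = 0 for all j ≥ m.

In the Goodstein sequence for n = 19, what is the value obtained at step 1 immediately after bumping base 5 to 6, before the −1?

(0) 19|_4 = 4^2 + 3 ↦ 5^2 + 3|_5 = 28 ⇒ 27
(1) 27|_5 = 5^2 + 2 ↦ 6^2 + 2|_6 = 38 ⇒ 37

38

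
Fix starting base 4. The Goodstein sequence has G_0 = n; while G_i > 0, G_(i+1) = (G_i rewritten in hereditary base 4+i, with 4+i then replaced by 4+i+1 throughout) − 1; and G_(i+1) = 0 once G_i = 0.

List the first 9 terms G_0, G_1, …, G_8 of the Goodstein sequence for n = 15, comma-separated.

i=0: 15 = 3·4 + 3 (b=4); 4→5: 3·5 + 3 = 18; 18−1 = 17
i=1: 17 = 3·5 + 2 (b=5); 5→6: 3·6 + 2 = 20; 20−1 = 19
i=2: 19 = 3·6 + 1 (b=6); 6→7: 3·7 + 1 = 22; 22−1 = 21
i=3: 21 = 3·7 (b=7); 7→8: 3·8 = 24; 24−1 = 23
i=4: 23 = 2·8 + 7 (b=8); 8→9: 2·9 + 7 = 25; 25−1 = 24
i=5: 24 = 2·9 + 6 (b=9); 9→10: 2·10 + 6 = 26; 26−1 = 25
i=6: 25 = 2·10 + 5 (b=10); 10→11: 2·11 + 5 = 27; 27−1 = 26
i=7: 26 = 2·11 + 4 (b=11); 11→12: 2·12 + 4 = 28; 28−1 = 27

15, 17, 19, 21, 23, 24, 25, 26, 27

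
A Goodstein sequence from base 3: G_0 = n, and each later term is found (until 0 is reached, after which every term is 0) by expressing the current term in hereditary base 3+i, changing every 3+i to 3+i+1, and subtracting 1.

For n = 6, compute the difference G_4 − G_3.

0

G_0 = 6. HB_3(6) = 2·3. Bump = 8. G_1 = 7.
G_1 = 7. HB_4(7) = 4 + 3. Bump = 8. G_2 = 7.
G_2 = 7. HB_5(7) = 5 + 2. Bump = 8. G_3 = 7.
G_3 = 7. HB_6(7) = 6 + 1. Bump = 8. G_4 = 7.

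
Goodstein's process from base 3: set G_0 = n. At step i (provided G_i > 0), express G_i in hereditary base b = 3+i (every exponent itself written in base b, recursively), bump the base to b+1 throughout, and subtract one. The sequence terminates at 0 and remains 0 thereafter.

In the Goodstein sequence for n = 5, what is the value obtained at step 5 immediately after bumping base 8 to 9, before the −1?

3

[0] 5 ≡ 3 + 2 (base 3). Lift 4: 6. −1: 5.
[1] 5 ≡ 4 + 1 (base 4). Lift 5: 6. −1: 5.
[2] 5 ≡ 5 (base 5). Lift 6: 6. −1: 5.
[3] 5 ≡ 5 (base 6). Lift 7: 5. −1: 4.
[4] 4 ≡ 4 (base 7). Lift 8: 4. −1: 3.
[5] 3 ≡ 3 (base 8). Lift 9: 3. −1: 2.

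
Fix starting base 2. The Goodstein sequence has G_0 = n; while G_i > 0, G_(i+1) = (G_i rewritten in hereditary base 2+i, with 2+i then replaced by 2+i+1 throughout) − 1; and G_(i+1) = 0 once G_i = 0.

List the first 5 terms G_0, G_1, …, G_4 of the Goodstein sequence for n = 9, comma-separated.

i=0: 9 = 2^(2 + 1) + 1 (b=2); 2→3: 3^(3 + 1) + 1 = 82; 82−1 = 81
i=1: 81 = 3^(3 + 1) (b=3); 3→4: 4^(4 + 1) = 1024; 1024−1 = 1023
i=2: 1023 = 3·4^4 + 3·4^3 + 3·4^2 + 3·4 + 3 (b=4); 4→5: 3·5^5 + 3·5^3 + 3·5^2 + 3·5 + 3 = 9843; 9843−1 = 9842
i=3: 9842 = 3·5^5 + 3·5^3 + 3·5^2 + 3·5 + 2 (b=5); 5→6: 3·6^6 + 3·6^3 + 3·6^2 + 3·6 + 2 = 140744; 140744−1 = 140743

9, 81, 1023, 9842, 140743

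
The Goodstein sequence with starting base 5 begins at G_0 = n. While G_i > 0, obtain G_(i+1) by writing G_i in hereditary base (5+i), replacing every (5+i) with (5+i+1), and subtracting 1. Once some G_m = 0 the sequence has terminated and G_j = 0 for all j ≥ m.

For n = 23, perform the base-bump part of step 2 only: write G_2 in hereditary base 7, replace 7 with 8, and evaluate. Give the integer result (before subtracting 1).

33

(0) 23|_5 = 4·5 + 3 ↦ 4·6 + 3|_6 = 27 ⇒ 26
(1) 26|_6 = 4·6 + 2 ↦ 4·7 + 2|_7 = 30 ⇒ 29
(2) 29|_7 = 4·7 + 1 ↦ 4·8 + 1|_8 = 33 ⇒ 32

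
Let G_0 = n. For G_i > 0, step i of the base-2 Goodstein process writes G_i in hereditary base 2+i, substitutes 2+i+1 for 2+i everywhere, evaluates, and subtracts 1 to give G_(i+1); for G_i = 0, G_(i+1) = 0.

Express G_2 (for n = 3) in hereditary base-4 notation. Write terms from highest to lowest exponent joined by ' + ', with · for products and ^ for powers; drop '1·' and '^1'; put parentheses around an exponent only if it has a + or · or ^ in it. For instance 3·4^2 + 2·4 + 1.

(0) 3|_2 = 2 + 1 ↦ 3 + 1|_3 = 4 ⇒ 3
(1) 3|_3 = 3 ↦ 4|_4 = 4 ⇒ 3
(2) 3|_4 = 3 ↦ 3|_5 = 3 ⇒ 2

3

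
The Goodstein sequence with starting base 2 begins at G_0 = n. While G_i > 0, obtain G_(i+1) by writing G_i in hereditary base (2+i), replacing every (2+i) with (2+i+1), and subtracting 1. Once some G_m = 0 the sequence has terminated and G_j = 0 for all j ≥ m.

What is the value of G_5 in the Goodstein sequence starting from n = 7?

823543

(0) 7|_2 = 2^2 + 2 + 1 ↦ 3^3 + 3 + 1|_3 = 31 ⇒ 30
(1) 30|_3 = 3^3 + 3 ↦ 4^4 + 4|_4 = 260 ⇒ 259
(2) 259|_4 = 4^4 + 3 ↦ 5^5 + 3|_5 = 3128 ⇒ 3127
(3) 3127|_5 = 5^5 + 2 ↦ 6^6 + 2|_6 = 46658 ⇒ 46657
(4) 46657|_6 = 6^6 + 1 ↦ 7^7 + 1|_7 = 823544 ⇒ 823543
(5) 823543|_7 = 7^7 ↦ 8^8|_8 = 16777216 ⇒ 16777215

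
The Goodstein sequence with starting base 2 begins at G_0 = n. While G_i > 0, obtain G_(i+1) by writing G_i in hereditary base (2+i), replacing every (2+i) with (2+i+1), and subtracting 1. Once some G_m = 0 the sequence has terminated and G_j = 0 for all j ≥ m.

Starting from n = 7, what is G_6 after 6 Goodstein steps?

16777215

(0) 7|_2 = 2^2 + 2 + 1 ↦ 3^3 + 3 + 1|_3 = 31 ⇒ 30
(1) 30|_3 = 3^3 + 3 ↦ 4^4 + 4|_4 = 260 ⇒ 259
(2) 259|_4 = 4^4 + 3 ↦ 5^5 + 3|_5 = 3128 ⇒ 3127
(3) 3127|_5 = 5^5 + 2 ↦ 6^6 + 2|_6 = 46658 ⇒ 46657
(4) 46657|_6 = 6^6 + 1 ↦ 7^7 + 1|_7 = 823544 ⇒ 823543
(5) 823543|_7 = 7^7 ↦ 8^8|_8 = 16777216 ⇒ 16777215
(6) 16777215|_8 = 7·8^7 + 7·8^6 + 7·8^5 + 7·8^4 + 7·8^3 + 7·8^2 + 7·8 + 7 ↦ 7·9^7 + 7·9^6 + 7·9^5 + 7·9^4 + 7·9^3 + 7·9^2 + 7·9 + 7|_9 = 37665880 ⇒ 37665879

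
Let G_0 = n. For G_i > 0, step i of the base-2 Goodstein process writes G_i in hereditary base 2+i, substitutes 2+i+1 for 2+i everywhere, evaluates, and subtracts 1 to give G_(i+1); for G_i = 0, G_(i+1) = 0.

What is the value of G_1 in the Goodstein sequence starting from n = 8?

G_0=8  [base 2] 2^(2 + 1)  →[2↦3]→  3^(3 + 1) = 81  −1 ⇒ G_1=80
G_1=80  [base 3] 2·3^3 + 2·3^2 + 2·3 + 2  →[3↦4]→  2·4^4 + 2·4^2 + 2·4 + 2 = 554  −1 ⇒ G_2=553

80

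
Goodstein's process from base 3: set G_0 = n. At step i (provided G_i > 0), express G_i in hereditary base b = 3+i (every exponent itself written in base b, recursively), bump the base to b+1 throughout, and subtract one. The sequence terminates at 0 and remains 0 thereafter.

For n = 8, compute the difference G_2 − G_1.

1

[0] 8 ≡ 2·3 + 2 (base 3). Lift 4: 10. −1: 9.
[1] 9 ≡ 2·4 + 1 (base 4). Lift 5: 11. −1: 10.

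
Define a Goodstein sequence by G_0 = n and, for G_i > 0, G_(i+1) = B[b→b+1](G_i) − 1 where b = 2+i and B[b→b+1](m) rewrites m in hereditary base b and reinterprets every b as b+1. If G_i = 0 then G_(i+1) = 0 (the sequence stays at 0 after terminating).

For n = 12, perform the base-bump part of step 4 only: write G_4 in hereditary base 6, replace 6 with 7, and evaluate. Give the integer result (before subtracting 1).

[0] 12 ≡ 2^(2 + 1) + 2^2 (base 2). Lift 3: 108. −1: 107.
[1] 107 ≡ 3^(3 + 1) + 2·3^2 + 2·3 + 2 (base 3). Lift 4: 1066. −1: 1065.
[2] 1065 ≡ 4^(4 + 1) + 2·4^2 + 2·4 + 1 (base 4). Lift 5: 15686. −1: 15685.
[3] 15685 ≡ 5^(5 + 1) + 2·5^2 + 2·5 (base 5). Lift 6: 280020. −1: 280019.
[4] 280019 ≡ 6^(6 + 1) + 2·6^2 + 6 + 5 (base 6). Lift 7: 5764911. −1: 5764910.

5764911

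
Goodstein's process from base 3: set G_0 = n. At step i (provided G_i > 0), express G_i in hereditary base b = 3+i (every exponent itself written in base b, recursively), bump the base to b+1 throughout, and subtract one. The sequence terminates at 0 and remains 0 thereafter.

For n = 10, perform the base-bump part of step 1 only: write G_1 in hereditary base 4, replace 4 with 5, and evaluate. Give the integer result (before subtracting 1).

25

G_0 = 10. HB_3(10) = 3^2 + 1. Bump = 17. G_1 = 16.
G_1 = 16. HB_4(16) = 4^2. Bump = 25. G_2 = 24.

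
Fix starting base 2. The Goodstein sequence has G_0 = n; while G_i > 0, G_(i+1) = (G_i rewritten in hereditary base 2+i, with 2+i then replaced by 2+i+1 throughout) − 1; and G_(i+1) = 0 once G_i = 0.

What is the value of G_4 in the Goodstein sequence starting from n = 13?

[0] 13 ≡ 2^(2 + 1) + 2^2 + 1 (base 2). Lift 3: 109. −1: 108.
[1] 108 ≡ 3^(3 + 1) + 3^3 (base 3). Lift 4: 1280. −1: 1279.
[2] 1279 ≡ 4^(4 + 1) + 3·4^3 + 3·4^2 + 3·4 + 3 (base 4). Lift 5: 16093. −1: 16092.
[3] 16092 ≡ 5^(5 + 1) + 3·5^3 + 3·5^2 + 3·5 + 2 (base 5). Lift 6: 280712. −1: 280711.
[4] 280711 ≡ 6^(6 + 1) + 3·6^3 + 3·6^2 + 3·6 + 1 (base 6). Lift 7: 5765999. −1: 5765998.

280711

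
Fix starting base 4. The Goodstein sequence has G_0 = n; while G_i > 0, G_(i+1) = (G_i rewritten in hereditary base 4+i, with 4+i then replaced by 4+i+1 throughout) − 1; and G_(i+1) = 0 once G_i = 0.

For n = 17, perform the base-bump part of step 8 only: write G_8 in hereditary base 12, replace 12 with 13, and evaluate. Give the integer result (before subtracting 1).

i=0: 17 = 4^2 + 1 (b=4); 4→5: 5^2 + 1 = 26; 26−1 = 25
i=1: 25 = 5^2 (b=5); 5→6: 6^2 = 36; 36−1 = 35
i=2: 35 = 5·6 + 5 (b=6); 6→7: 5·7 + 5 = 40; 40−1 = 39
i=3: 39 = 5·7 + 4 (b=7); 7→8: 5·8 + 4 = 44; 44−1 = 43
i=4: 43 = 5·8 + 3 (b=8); 8→9: 5·9 + 3 = 48; 48−1 = 47
i=5: 47 = 5·9 + 2 (b=9); 9→10: 5·10 + 2 = 52; 52−1 = 51
i=6: 51 = 5·10 + 1 (b=10); 10→11: 5·11 + 1 = 56; 56−1 = 55
i=7: 55 = 5·11 (b=11); 11→12: 5·12 = 60; 60−1 = 59
i=8: 59 = 4·12 + 11 (b=12); 12→13: 4·13 + 11 = 63; 63−1 = 62

63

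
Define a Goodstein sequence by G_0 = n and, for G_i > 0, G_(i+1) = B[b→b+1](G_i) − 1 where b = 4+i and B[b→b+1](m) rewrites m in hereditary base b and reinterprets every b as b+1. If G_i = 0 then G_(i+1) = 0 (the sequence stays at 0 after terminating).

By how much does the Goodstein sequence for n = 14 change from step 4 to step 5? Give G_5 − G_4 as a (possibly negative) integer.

1

G_0=14  [base 4] 3·4 + 2  →[4↦5]→  3·5 + 2 = 17  −1 ⇒ G_1=16
G_1=16  [base 5] 3·5 + 1  →[5↦6]→  3·6 + 1 = 19  −1 ⇒ G_2=18
G_2=18  [base 6] 3·6  →[6↦7]→  3·7 = 21  −1 ⇒ G_3=20
G_3=20  [base 7] 2·7 + 6  →[7↦8]→  2·8 + 6 = 22  −1 ⇒ G_4=21
G_4=21  [base 8] 2·8 + 5  →[8↦9]→  2·9 + 5 = 23  −1 ⇒ G_5=22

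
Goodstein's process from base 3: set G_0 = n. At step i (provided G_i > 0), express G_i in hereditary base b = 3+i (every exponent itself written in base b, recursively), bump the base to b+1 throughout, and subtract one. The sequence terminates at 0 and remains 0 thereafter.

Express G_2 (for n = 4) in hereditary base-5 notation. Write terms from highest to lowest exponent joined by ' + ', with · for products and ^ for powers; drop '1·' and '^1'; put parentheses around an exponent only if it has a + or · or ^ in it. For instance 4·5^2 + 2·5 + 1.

4

G_0=4  [base 3] 3 + 1  →[3↦4]→  4 + 1 = 5  −1 ⇒ G_1=4
G_1=4  [base 4] 4  →[4↦5]→  5 = 5  −1 ⇒ G_2=4
G_2=4  [base 5] 4  →[5↦6]→  4 = 4  −1 ⇒ G_3=3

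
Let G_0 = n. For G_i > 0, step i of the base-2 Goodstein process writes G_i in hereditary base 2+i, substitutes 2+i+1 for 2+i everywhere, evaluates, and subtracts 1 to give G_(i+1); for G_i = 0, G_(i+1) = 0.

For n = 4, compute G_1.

26

[0] 4 ≡ 2^2 (base 2). Lift 3: 27. −1: 26.
[1] 26 ≡ 2·3^2 + 2·3 + 2 (base 3). Lift 4: 42. −1: 41.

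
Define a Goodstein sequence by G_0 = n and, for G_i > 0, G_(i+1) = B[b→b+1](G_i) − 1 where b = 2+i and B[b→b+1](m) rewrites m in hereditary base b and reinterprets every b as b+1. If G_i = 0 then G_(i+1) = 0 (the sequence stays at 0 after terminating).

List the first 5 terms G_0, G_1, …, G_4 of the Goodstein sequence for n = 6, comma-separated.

6, 29, 257, 3125, 46655

step 0: 6 = 2^2 + 2; sub 3 for 2: 3^3 + 3; = 30; G_1 = 30−1 = 29
step 1: 29 = 3^3 + 2; sub 4 for 3: 4^4 + 2; = 258; G_2 = 258−1 = 257
step 2: 257 = 4^4 + 1; sub 5 for 4: 5^5 + 1; = 3126; G_3 = 3126−1 = 3125
step 3: 3125 = 5^5; sub 6 for 5: 6^6; = 46656; G_4 = 46656−1 = 46655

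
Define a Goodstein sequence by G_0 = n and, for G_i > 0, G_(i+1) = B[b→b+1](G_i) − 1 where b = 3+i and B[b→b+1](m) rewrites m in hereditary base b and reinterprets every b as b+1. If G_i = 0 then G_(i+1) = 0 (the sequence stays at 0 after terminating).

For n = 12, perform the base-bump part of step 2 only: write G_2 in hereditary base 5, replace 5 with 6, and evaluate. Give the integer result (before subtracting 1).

step 0: 12 = 3^2 + 3; sub 4 for 3: 4^2 + 4; = 20; G_1 = 20−1 = 19
step 1: 19 = 4^2 + 3; sub 5 for 4: 5^2 + 3; = 28; G_2 = 28−1 = 27
step 2: 27 = 5^2 + 2; sub 6 for 5: 6^2 + 2; = 38; G_3 = 38−1 = 37

38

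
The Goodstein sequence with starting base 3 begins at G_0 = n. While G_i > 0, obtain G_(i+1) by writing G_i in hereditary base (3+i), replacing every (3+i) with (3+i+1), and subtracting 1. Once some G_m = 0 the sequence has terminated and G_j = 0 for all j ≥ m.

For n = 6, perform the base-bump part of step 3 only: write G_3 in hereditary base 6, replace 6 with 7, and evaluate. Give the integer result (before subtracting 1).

i=0: 6 = 2·3 (b=3); 3→4: 2·4 = 8; 8−1 = 7
i=1: 7 = 4 + 3 (b=4); 4→5: 5 + 3 = 8; 8−1 = 7
i=2: 7 = 5 + 2 (b=5); 5→6: 6 + 2 = 8; 8−1 = 7
i=3: 7 = 6 + 1 (b=6); 6→7: 7 + 1 = 8; 8−1 = 7

8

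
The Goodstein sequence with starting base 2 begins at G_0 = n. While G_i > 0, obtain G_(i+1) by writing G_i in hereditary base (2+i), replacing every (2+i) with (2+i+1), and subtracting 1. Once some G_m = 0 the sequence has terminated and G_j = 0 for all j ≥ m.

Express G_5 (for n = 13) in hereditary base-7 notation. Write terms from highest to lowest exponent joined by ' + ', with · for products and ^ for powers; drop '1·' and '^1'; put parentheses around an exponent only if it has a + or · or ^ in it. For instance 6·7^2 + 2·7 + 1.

base 2: 13 = 2^(2 + 1) + 2^2 + 1; at 3: 3^(3 + 1) + 3^3 + 1 = 109; next = 108
base 3: 108 = 3^(3 + 1) + 3^3; at 4: 4^(4 + 1) + 4^4 = 1280; next = 1279
base 4: 1279 = 4^(4 + 1) + 3·4^3 + 3·4^2 + 3·4 + 3; at 5: 5^(5 + 1) + 3·5^3 + 3·5^2 + 3·5 + 3 = 16093; next = 16092
base 5: 16092 = 5^(5 + 1) + 3·5^3 + 3·5^2 + 3·5 + 2; at 6: 6^(6 + 1) + 3·6^3 + 3·6^2 + 3·6 + 2 = 280712; next = 280711
base 6: 280711 = 6^(6 + 1) + 3·6^3 + 3·6^2 + 3·6 + 1; at 7: 7^(7 + 1) + 3·7^3 + 3·7^2 + 3·7 + 1 = 5765999; next = 5765998
base 7: 5765998 = 7^(7 + 1) + 3·7^3 + 3·7^2 + 3·7; at 8: 8^(8 + 1) + 3·8^3 + 3·8^2 + 3·8 = 134219480; next = 134219479

7^(7 + 1) + 3·7^3 + 3·7^2 + 3·7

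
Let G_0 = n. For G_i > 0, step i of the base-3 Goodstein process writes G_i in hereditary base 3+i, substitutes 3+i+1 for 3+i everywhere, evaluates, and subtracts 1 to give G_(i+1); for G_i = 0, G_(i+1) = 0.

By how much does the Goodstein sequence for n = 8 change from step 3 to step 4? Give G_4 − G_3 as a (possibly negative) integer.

base 3: 8 = 2·3 + 2; at 4: 2·4 + 2 = 10; next = 9
base 4: 9 = 2·4 + 1; at 5: 2·5 + 1 = 11; next = 10
base 5: 10 = 2·5; at 6: 2·6 = 12; next = 11
base 6: 11 = 6 + 5; at 7: 7 + 5 = 12; next = 11

0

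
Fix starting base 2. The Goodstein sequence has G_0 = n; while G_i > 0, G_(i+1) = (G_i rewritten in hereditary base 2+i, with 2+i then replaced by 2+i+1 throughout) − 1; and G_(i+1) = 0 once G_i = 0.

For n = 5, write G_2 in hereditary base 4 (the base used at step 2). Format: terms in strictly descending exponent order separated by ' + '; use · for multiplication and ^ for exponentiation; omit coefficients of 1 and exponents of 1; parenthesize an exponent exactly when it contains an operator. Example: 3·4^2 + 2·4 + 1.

G_0=5  [base 2] 2^2 + 1  →[2↦3]→  3^3 + 1 = 28  −1 ⇒ G_1=27
G_1=27  [base 3] 3^3  →[3↦4]→  4^4 = 256  −1 ⇒ G_2=255
G_2=255  [base 4] 3·4^3 + 3·4^2 + 3·4 + 3  →[4↦5]→  3·5^3 + 3·5^2 + 3·5 + 3 = 468  −1 ⇒ G_3=467

3·4^3 + 3·4^2 + 3·4 + 3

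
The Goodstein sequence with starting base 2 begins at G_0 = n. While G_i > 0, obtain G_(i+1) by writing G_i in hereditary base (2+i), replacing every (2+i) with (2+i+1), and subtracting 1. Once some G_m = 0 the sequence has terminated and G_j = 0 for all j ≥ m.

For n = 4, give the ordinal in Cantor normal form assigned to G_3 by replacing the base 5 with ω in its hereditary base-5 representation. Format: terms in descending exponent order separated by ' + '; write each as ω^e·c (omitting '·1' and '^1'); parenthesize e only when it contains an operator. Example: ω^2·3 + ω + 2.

4 —HB2→ 2^2 —bump→ 3^3 = 27 —(−1)→ 26
26 —HB3→ 2·3^2 + 2·3 + 2 —bump→ 2·4^2 + 2·4 + 2 = 42 —(−1)→ 41
41 —HB4→ 2·4^2 + 2·4 + 1 —bump→ 2·5^2 + 2·5 + 1 = 61 —(−1)→ 60
60 —HB5→ 2·5^2 + 2·5 —bump→ 2·6^2 + 2·6 = 84 —(−1)→ 83

ω^2·2 + ω·2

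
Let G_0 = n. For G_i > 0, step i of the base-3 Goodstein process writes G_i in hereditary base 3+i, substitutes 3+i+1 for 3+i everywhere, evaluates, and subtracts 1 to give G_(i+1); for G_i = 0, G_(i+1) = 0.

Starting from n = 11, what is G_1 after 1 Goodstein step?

base 3: 11 = 3^2 + 2; at 4: 4^2 + 2 = 18; next = 17
base 4: 17 = 4^2 + 1; at 5: 5^2 + 1 = 26; next = 25

17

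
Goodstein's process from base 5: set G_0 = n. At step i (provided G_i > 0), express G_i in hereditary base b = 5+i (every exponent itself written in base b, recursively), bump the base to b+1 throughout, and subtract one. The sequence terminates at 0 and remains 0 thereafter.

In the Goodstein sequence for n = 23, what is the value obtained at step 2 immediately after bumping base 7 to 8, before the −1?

[0] 23 ≡ 4·5 + 3 (base 5). Lift 6: 27. −1: 26.
[1] 26 ≡ 4·6 + 2 (base 6). Lift 7: 30. −1: 29.
[2] 29 ≡ 4·7 + 1 (base 7). Lift 8: 33. −1: 32.

33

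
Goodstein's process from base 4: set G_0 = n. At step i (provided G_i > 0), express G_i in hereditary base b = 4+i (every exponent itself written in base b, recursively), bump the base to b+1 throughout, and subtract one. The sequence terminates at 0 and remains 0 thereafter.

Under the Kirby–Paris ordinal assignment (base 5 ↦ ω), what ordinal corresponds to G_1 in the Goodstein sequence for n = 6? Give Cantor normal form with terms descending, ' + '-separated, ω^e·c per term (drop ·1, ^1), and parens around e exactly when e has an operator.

ω + 1

i=0: 6 = 4 + 2 (b=4); 4→5: 5 + 2 = 7; 7−1 = 6
i=1: 6 = 5 + 1 (b=5); 5→6: 6 + 1 = 7; 7−1 = 6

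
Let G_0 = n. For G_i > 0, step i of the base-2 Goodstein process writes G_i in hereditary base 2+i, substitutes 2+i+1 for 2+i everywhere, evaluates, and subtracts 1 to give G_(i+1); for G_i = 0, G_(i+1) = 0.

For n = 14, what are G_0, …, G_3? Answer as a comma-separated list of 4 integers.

14, 110, 1281, 18750

base 2: 14 = 2^(2 + 1) + 2^2 + 2; at 3: 3^(3 + 1) + 3^3 + 3 = 111; next = 110
base 3: 110 = 3^(3 + 1) + 3^3 + 2; at 4: 4^(4 + 1) + 4^4 + 2 = 1282; next = 1281
base 4: 1281 = 4^(4 + 1) + 4^4 + 1; at 5: 5^(5 + 1) + 5^5 + 1 = 18751; next = 18750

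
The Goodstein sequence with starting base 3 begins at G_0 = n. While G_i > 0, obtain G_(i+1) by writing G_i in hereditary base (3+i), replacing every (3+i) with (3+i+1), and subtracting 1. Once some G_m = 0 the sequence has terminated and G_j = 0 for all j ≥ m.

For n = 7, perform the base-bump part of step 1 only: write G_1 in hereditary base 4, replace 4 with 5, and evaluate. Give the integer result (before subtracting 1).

10

(0) 7|_3 = 2·3 + 1 ↦ 2·4 + 1|_4 = 9 ⇒ 8
(1) 8|_4 = 2·4 ↦ 2·5|_5 = 10 ⇒ 9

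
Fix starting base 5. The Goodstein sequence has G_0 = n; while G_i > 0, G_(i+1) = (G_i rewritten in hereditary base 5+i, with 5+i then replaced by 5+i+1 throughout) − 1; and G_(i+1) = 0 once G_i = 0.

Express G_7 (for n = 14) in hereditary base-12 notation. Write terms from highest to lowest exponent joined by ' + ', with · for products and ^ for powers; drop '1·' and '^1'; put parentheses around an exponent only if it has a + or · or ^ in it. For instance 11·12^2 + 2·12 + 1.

i=0: 14 = 2·5 + 4 (b=5); 5→6: 2·6 + 4 = 16; 16−1 = 15
i=1: 15 = 2·6 + 3 (b=6); 6→7: 2·7 + 3 = 17; 17−1 = 16
i=2: 16 = 2·7 + 2 (b=7); 7→8: 2·8 + 2 = 18; 18−1 = 17
i=3: 17 = 2·8 + 1 (b=8); 8→9: 2·9 + 1 = 19; 19−1 = 18
i=4: 18 = 2·9 (b=9); 9→10: 2·10 = 20; 20−1 = 19
i=5: 19 = 10 + 9 (b=10); 10→11: 11 + 9 = 20; 20−1 = 19
i=6: 19 = 11 + 8 (b=11); 11→12: 12 + 8 = 20; 20−1 = 19

12 + 7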